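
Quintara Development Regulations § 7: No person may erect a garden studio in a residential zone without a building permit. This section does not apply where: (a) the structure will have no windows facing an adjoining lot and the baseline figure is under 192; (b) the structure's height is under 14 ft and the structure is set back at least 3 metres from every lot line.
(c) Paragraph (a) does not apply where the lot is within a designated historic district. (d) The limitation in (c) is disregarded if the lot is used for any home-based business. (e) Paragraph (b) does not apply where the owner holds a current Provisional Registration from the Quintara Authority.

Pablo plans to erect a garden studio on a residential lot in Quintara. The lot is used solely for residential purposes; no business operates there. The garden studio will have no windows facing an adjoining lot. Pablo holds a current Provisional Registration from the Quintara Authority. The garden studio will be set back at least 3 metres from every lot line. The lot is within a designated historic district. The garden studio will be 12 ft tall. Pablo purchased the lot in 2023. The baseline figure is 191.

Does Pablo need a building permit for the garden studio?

Exception (a)'s conditions are all satisfied: no windows face an adjoining lot; the baseline figure is 191, under the 192 limit. But: (c) is triggered — the lot is in a historic district. (d) is not engaged (the lot is solely residential), so (c) stands. (a) is therefore removed.
Exception (b): the structure's height is 12 ft, under the 14 ft limit; the setback is at least 3 m on every side — every condition holds. Turning to paragraph (e): (e) operates against (b): a current Provisional Registration is held. Exception (b) does not apply.
No exception displaces § 7.

Yes — Pablo must obtain a building permit.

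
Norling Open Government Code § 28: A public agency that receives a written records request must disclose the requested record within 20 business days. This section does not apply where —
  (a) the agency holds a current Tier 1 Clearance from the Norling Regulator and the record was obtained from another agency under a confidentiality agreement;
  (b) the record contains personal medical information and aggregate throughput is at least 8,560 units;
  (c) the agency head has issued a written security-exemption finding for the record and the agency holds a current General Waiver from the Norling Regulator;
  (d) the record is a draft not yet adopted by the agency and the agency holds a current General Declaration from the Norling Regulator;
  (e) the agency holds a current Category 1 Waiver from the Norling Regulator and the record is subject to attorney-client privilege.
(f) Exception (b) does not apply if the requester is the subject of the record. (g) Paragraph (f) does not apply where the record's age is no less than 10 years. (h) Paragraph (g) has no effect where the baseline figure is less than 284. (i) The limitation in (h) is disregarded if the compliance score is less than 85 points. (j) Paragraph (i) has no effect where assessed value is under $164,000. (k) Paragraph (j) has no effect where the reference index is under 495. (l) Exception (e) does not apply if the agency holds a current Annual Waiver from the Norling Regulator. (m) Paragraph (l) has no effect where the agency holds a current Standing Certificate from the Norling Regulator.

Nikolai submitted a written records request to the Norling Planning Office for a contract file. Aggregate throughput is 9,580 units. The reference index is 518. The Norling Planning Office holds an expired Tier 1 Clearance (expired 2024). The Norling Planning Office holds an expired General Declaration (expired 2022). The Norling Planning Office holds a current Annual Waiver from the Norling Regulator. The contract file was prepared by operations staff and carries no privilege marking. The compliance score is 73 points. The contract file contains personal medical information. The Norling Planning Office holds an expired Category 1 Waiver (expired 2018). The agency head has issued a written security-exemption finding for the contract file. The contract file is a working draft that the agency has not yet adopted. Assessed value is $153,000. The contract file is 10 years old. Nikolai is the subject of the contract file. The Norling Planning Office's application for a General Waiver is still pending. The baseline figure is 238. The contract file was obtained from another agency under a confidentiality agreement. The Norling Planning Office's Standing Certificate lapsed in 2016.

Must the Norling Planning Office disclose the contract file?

Exception (a) fails — the Tier 1 Clearance is not current.
All of (b)'s requirements are met (the contract file contains personal medical information; aggregate throughput is 9,580 units, meeting the 8,560 units threshold). However, paragraphs (f)–(k) must be considered: (f) is engaged — Nikolai is the subject of the contract file. (g) operates (the record's age is 10 years, meeting the 10 years threshold), but is overridden by (h): (h) operates against (g): the baseline figure is 238, less than the 284 limit. (i) would limit (h) — the compliance score is 73 points, less than the 85 points limit — but (j) sets (i) aside: (j) operates against (i): assessed value is $153,000, under the $164,000 limit. (k), which would lift (j), is inapplicable — the reference index is 518, not under 495. So (b) is unavailable.
Exception (c) does not apply: no current General Waiver is held.
Exception (d) does not apply: there is no General Declaration in force.
Exception (e) does not apply: the Category 1 Waiver is not current.
No exception displaces § 28.

Yes — the Norling Planning Office must disclose the contract file.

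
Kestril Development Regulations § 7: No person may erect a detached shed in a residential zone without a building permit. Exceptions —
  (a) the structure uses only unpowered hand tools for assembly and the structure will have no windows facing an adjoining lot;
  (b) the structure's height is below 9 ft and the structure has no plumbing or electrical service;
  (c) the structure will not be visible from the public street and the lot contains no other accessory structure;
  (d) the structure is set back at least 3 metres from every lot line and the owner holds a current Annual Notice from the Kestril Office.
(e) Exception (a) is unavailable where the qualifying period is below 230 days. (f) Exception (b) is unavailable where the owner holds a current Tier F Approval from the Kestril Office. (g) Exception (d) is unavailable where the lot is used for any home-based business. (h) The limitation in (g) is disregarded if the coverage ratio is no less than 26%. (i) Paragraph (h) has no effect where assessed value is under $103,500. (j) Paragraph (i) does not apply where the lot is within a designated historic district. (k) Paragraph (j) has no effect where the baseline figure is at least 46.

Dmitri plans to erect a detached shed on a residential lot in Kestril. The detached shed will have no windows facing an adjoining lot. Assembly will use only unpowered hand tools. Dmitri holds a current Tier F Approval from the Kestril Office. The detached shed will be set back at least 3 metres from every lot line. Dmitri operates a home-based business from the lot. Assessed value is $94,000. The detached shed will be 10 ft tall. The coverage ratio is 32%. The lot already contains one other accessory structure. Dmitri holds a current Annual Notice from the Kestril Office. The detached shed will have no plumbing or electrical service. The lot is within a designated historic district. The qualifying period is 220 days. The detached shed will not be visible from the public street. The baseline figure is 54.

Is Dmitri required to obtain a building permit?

All of (a)'s requirements are met (assembly uses only hand tools; no windows face an adjoining lot). Turning to paragraph (e): (e) is triggered — the qualifying period is 220 days, below the 230 days limit. So (a) is unavailable.
Exception (b) requires that the structure's height is below 9 ft; but the structure's height is 10 ft, not below 9 ft, so (b) is unavailable.
Exception (c) does not apply: the lot already has another accessory structure.
All of (d)'s requirements are met (the setback is at least 3 m on every side; a current Annual Notice is held). Turning to paragraphs (g)–(k): (g) operates against (d): a home-based business operates on the lot. (h) would limit (g) — the coverage ratio is 32%, meeting the 26% threshold — but (i) sets (h) aside: (i) operates — assessed value is $94,000, under the $103,500 limit. (j) would limit (i) — the lot is in a historic district — but (k) sets (j) aside: (k) operates against (j): the baseline figure is 54, meeting the 46 threshold. So (d) is unavailable.
None of the exceptions is available; § 7 applies in full.

Yes — Dmitri must obtain a building permit.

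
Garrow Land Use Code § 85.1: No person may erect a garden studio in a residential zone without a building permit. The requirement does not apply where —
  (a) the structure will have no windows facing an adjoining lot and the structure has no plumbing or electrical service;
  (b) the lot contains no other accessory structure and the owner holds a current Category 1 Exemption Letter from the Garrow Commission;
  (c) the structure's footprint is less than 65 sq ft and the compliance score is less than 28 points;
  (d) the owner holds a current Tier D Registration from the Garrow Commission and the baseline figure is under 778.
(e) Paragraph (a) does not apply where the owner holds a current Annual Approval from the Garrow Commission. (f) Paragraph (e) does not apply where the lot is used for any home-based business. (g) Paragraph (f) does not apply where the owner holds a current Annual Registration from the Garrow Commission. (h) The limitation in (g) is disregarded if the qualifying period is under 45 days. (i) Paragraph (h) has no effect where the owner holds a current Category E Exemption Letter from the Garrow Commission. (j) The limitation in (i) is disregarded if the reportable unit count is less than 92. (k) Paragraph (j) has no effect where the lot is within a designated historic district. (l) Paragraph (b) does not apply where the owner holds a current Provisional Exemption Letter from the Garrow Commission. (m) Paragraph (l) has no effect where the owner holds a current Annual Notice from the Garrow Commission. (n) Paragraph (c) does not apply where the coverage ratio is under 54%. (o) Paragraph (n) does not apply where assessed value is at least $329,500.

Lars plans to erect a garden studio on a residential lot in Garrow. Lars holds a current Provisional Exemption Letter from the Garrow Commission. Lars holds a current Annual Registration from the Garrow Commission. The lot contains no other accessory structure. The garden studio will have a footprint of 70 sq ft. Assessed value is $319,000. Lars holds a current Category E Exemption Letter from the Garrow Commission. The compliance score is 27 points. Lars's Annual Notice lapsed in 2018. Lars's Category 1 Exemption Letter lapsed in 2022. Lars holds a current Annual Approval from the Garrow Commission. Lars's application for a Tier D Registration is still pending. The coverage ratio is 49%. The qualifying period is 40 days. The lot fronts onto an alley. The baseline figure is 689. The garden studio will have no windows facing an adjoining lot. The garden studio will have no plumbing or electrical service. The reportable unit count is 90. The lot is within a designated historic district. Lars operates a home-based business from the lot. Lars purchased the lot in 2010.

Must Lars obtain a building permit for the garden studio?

Yes — Lars must obtain a building permit.

Exception (a)'s conditions are all satisfied: no windows face an adjoining lot; there is no plumbing or electrical service. But: (e) operates against (a): a current Annual Approval is held. (f) would limit (e) — a home-based business operates on the lot — but (g) sets (f) aside: (g) operates against (f): a current Annual Registration is held. (h) would limit (g) — the qualifying period is 40 days, under the 45 days limit — but (i) sets (h) aside: (i) operates against (h): a current Category E Exemption Letter is held. (j) would limit (i) — the reportable unit count is 90, less than the 92 limit — but (k) sets (j) aside: (k) operates against (j): the lot is in a historic district. So (a) is unavailable.
Exception (b) does not apply: the Category 1 Exemption Letter is not current.
Exception (c) does not apply: the structure's footprint is 70 sq ft, not less than 65 sq ft.
Exception (d) does not apply: the Tier D Registration is not current.
No exception displaces § 85.1.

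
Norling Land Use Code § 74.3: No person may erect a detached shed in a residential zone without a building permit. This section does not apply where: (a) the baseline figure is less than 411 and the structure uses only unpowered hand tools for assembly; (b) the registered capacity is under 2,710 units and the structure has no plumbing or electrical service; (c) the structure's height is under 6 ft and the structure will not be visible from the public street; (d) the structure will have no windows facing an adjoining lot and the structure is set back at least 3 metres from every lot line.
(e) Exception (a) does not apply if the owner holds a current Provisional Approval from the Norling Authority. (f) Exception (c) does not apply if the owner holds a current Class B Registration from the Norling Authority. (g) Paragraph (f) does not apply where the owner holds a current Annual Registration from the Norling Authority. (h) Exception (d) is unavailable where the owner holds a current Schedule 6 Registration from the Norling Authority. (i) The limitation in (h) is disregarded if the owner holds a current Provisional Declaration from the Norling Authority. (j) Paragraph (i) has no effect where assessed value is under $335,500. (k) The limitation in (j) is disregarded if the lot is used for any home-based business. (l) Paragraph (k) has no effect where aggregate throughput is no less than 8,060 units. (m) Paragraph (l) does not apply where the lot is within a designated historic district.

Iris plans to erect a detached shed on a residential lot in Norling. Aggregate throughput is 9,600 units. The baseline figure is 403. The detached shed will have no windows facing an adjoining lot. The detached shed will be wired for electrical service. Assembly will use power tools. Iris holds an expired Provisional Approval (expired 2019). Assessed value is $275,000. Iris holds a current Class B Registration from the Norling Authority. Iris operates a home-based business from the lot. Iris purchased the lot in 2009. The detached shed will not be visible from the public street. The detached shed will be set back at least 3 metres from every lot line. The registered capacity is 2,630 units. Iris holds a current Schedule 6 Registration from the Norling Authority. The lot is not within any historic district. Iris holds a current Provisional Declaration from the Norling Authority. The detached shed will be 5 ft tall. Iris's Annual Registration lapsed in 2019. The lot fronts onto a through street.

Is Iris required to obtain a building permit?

Yes — Iris must obtain a building permit.

Exception (a) does not apply: assembly uses power tools.
Exception (b) fails — electrical service is planned.
Exception (c): the structure's height is 5 ft, under the 6 ft limit; the structure will not be visible from the street — every condition holds. But: (f) is triggered — a current Class B Registration is held. (g), which would lift (f), is not triggered — there is no Annual Registration in force. (c) is therefore removed.
Exception (d): no windows face an adjoining lot; the setback is at least 3 m on every side — every condition holds. But: (h) operates — a current Schedule 6 Registration is held. (i) would limit (h) — a current Provisional Declaration is held — but (j) sets (i) aside: (j) operates against (i): assessed value is $275,000, under the $335,500 limit. (k) would limit (j) — a home-based business operates on the lot — but (l) sets (k) aside: (l) operates against (k): aggregate throughput is 9,600 units, meeting the 8,060 units threshold. (m), which would lift (l), does not operate here — the lot is not in a historic district. (d) is therefore removed.
Every exception is unavailable, so the rule governs.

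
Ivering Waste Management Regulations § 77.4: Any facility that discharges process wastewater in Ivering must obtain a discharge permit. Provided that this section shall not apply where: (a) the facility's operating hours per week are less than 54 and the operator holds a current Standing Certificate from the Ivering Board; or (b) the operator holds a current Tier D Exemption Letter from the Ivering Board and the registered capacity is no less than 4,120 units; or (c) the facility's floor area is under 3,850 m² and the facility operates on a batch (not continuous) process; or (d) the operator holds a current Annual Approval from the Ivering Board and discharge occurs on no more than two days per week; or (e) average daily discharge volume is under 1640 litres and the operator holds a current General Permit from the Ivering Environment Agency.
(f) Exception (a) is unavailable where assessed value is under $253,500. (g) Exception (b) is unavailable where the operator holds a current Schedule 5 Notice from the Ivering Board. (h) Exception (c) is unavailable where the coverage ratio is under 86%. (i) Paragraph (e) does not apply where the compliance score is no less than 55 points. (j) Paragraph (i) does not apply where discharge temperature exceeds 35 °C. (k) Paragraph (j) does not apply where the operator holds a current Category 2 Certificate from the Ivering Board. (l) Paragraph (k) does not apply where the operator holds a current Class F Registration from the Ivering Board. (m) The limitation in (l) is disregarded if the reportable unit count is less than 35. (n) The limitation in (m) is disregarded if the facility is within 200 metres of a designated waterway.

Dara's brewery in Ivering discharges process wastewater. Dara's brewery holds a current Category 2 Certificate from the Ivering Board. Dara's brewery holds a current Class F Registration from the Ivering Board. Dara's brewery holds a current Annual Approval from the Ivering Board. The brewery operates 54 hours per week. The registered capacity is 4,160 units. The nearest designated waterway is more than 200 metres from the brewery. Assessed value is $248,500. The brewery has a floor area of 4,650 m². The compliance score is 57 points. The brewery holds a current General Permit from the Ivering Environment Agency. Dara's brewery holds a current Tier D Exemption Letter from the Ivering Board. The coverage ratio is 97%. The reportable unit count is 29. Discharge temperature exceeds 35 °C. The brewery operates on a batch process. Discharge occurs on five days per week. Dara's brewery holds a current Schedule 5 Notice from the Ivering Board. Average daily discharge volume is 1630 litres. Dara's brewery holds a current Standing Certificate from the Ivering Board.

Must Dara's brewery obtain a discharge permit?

Yes — Dara's brewery must obtain a discharge permit.

Exception (a) fails — the facility's operating hours per week are 54, not less than 54.
Exception (b)'s conditions are all satisfied: a current Tier D Exemption Letter is held; the registered capacity is 4,160 units, meeting the 4,120 units threshold. However, paragraph (g) must be considered: (g) applies — a current Schedule 5 Notice is held. So (b) is unavailable.
Exception (c) does not apply: the facility's floor area is 4,650 m², not under 3,850 m².
Exception (d) does not apply: discharge occurs on five days per week.
All of (e)'s requirements are met (average daily discharge volume is 1630 litres, under the 1640 litres limit; a current General Permit is held). However, paragraphs (i)–(n) must be considered: (i) applies — the compliance score is 57 points, meeting the 55 points threshold. (j) would limit (i) — discharge temperature exceeds 35 °C — but (k) sets (j) aside: (k) operates against (j): a current Category 2 Certificate is held. (l) would limit (k) — a current Class F Registration is held — but (m) sets (l) aside: (m) is engaged — the reportable unit count is 29, less than the 35 limit. (n), which would lift (m), does not operate here — the brewery is more than 200 m from any designated waterway. So (e) is unavailable.
None of the exceptions is available; § 77.4 applies in full.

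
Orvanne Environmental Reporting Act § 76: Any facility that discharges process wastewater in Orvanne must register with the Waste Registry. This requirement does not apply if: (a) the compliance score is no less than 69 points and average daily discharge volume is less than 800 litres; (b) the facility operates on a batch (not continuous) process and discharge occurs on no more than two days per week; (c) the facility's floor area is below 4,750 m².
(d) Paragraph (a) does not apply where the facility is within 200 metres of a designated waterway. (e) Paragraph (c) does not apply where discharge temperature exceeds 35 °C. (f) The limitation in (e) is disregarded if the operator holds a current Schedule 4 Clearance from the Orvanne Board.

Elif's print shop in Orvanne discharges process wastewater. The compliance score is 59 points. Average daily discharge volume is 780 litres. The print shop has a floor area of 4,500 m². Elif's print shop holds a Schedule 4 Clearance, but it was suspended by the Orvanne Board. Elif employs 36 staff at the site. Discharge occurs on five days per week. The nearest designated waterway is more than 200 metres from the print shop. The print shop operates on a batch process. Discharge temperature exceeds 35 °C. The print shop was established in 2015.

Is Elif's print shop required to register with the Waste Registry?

Yes — Elif's print shop must register with the Waste Registry.

Exception (a) fails — the compliance score is 59 points, short of 69 points.
Exception (b) requires that discharge occurs on no more than two days per week; but discharge occurs on five days per week, so (b) is unavailable.
Exception (c) is satisfied on its face — the facility's floor area is 4,500 m², below the 4,750 m² limit. But: (e) is engaged — discharge temperature exceeds 35 °C. (f) is inapplicable (the Schedule 4 Clearance is not current), so (e) stands. Exception (c) does not apply.
No exception applies. The general rule governs.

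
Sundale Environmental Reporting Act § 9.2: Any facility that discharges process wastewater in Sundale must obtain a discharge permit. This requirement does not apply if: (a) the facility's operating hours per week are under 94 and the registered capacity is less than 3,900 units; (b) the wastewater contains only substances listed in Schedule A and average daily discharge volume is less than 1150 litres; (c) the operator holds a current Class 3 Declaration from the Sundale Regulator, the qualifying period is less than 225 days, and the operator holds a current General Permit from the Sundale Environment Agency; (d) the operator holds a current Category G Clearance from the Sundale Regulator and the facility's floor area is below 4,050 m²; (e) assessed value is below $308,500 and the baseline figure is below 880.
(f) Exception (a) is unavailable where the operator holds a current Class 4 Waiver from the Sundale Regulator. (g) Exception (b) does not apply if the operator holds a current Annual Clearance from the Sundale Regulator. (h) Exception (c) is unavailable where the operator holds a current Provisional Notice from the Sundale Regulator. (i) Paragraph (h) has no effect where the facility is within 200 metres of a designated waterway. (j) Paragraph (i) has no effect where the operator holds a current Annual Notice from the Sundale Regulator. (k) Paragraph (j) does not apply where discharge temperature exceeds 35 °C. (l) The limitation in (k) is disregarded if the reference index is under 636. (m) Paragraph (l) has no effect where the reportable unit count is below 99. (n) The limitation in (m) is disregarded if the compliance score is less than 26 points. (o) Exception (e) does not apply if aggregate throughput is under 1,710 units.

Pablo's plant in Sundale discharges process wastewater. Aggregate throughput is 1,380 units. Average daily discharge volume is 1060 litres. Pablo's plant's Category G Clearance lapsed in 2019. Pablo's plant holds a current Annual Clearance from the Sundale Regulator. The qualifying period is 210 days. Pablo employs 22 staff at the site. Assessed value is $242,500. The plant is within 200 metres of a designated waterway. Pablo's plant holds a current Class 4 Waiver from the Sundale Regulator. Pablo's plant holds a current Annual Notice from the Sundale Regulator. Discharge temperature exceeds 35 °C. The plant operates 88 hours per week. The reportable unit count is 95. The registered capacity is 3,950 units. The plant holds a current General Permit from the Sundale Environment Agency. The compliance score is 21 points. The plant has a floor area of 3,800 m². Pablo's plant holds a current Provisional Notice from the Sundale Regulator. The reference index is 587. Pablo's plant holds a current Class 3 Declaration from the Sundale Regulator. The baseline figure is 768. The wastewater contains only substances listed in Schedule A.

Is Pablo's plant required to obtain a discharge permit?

Exception (a) fails — the registered capacity is 3,950 units, not less than 3,900 units.
Exception (b)'s conditions are all satisfied: the wastewater is Schedule-A-only; average daily discharge volume is 1060 litres, less than the 1150 litres limit. Turning to paragraph (g): (g) applies — a current Annual Clearance is held. (b) is therefore removed.
Exception (c)'s conditions are all satisfied: a current Class 3 Declaration is held; the qualifying period is 210 days, less than the 225 days limit; a current General Permit is held. Turning to paragraphs (h)–(n): (h) is engaged — a current Provisional Notice is held. (i) applies (the plant is within 200 m of a designated waterway), but is overridden by (j): (j) applies — a current Annual Notice is held. (k) applies (discharge temperature exceeds 35 °C), but is displaced by (l): (l) operates against (k): the reference index is 587, under the 636 limit. (m) would limit (l) — the reportable unit count is 95, below the 99 limit — but (n) sets (m) aside: (n) operates against (m): the compliance score is 21 points, less than the 26 points limit. (c) is therefore removed.
Exception (d) does not apply: no current Category G Clearance is held.
Exception (e) is satisfied on its face — assessed value is $242,500, below the $308,500 limit; the baseline figure is 768, below the 880 limit. However, paragraph (o) must be considered: (o) is triggered — aggregate throughput is 1,380 units, under the 1,710 units limit. So (e) is unavailable.
No exception displaces § 9.2.

Yes — Pablo's plant must obtain a discharge permit.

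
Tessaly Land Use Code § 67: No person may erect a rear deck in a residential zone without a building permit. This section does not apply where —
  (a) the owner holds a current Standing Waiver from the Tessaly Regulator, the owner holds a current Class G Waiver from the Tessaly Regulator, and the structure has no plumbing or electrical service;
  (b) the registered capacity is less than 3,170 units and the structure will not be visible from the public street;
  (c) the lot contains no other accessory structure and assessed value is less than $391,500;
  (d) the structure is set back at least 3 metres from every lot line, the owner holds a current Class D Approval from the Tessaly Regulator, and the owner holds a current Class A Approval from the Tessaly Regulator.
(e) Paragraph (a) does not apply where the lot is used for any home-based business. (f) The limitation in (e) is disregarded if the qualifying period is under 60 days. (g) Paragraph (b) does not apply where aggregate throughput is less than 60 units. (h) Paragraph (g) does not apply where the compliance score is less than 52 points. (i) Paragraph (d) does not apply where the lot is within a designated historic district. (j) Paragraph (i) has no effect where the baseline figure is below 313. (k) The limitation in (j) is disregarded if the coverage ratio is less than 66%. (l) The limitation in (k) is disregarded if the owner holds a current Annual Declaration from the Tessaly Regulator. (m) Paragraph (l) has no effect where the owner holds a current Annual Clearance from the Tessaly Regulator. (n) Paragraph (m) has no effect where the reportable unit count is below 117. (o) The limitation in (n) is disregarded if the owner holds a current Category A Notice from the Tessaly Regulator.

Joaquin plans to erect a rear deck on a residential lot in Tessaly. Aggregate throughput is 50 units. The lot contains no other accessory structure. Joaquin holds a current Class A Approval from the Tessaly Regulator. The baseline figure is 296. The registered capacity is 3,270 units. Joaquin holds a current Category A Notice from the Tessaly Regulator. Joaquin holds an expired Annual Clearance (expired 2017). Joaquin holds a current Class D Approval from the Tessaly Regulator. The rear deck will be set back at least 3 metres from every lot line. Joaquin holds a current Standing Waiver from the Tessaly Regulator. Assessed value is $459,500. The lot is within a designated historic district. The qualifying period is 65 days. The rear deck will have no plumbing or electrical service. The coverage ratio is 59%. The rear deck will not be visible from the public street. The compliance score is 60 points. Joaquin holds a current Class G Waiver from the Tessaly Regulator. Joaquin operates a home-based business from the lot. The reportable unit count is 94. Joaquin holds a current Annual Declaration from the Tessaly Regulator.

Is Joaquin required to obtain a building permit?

No — exception (d) applies; Joaquin does not need a building permit.

Exception (a) is satisfied on its face — a current Standing Waiver is held; a current Class G Waiver is held; there is no plumbing or electrical service. But applying paragraphs (e)–(f): (e) operates against (a): a home-based business operates on the lot. (f), which would lift (e), is not triggered — the qualifying period is 65 days, not under 60 days. Exception (a) does not apply.
Exception (b) fails — the registered capacity is 3,270 units, not less than 3,170 units.
Exception (c) requires that assessed value is less than $391,500; but assessed value is $459,500, not less than $391,500, so (c) is unavailable.
Exception (d) is satisfied on its face — the setback is at least 3 m on every side; a current Class D Approval is held; a current Class A Approval is held. As to paragraphs (i)–(o): (i) applies (the lot is in a historic district), but yields to (j): (j) operates against (i): the baseline figure is 296, below the 313 limit. (k) would limit (j) — the coverage ratio is 59%, less than the 66% limit — but (l) sets (k) aside: (l) operates against (k): a current Annual Declaration is held. (m) does not operate here (the Annual Clearance is not current), so (l) stands. (d) remains available.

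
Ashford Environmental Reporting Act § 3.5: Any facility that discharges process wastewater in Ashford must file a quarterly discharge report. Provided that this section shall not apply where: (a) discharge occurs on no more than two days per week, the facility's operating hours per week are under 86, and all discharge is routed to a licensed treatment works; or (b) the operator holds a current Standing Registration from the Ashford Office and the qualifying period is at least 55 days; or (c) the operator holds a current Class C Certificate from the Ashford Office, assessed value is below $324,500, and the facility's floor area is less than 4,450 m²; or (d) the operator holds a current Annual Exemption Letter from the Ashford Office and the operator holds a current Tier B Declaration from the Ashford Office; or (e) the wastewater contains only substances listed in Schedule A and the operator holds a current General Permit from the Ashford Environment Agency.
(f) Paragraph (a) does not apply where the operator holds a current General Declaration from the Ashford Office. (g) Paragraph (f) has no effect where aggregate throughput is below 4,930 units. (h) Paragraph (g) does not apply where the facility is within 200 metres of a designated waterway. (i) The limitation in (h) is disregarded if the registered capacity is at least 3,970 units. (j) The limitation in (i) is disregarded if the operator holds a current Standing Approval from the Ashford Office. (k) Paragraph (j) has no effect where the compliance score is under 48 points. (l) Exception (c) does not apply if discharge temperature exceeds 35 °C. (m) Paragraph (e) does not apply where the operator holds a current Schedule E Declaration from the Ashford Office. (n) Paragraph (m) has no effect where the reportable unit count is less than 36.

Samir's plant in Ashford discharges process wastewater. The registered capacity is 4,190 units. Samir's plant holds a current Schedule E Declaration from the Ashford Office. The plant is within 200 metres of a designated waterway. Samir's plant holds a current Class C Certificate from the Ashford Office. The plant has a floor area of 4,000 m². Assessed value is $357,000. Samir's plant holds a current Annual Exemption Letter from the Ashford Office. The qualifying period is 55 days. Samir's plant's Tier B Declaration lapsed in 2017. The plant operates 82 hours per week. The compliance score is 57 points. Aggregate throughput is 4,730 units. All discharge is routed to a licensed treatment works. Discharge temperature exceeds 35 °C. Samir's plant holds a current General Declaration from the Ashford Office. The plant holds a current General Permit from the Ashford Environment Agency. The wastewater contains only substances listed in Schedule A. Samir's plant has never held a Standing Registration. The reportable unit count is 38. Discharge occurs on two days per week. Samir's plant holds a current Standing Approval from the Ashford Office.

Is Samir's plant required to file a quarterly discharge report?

Exception (a) is satisfied on its face — discharge occurs on no more than two days per week; the facility's operating hours per week are 82, under the 86 limit; discharge is routed to a licensed treatment works. However, paragraphs (f)–(k) must be considered: (f) operates against (a): a current General Declaration is held. (g) is engaged (aggregate throughput is 4,730 units, below the 4,930 units limit), but is overridden by (h): (h) is triggered — the plant is within 200 m of a designated waterway. (i) is triggered (the registered capacity is 4,190 units, meeting the 3,970 units threshold), but is overridden by (j): (j) operates against (i): a current Standing Approval is held. (k) does not operate here (the compliance score is 57 points, not under 48 points), so (j) stands. So (a) is unavailable.
Exception (b) fails — the Standing Registration is not current.
Exception (c) requires that assessed value is below $324,500; but assessed value is $357,000, not below $324,500, so (c) is unavailable.
Exception (d) requires that the operator holds a current Tier B Declaration from the Ashford Office; but there is no Tier B Declaration in force, so (d) is unavailable.
Exception (e)'s conditions are all satisfied: the wastewater is Schedule-A-only; a current General Permit is held. But: (m) is triggered — a current Schedule E Declaration is held. (n) is inapplicable (the reportable unit count is 38, not less than 36), so (m) stands. Exception (e) does not apply.
None of the exceptions is available; § 3.5 applies in full.

Yes — Samir's plant must file a quarterly discharge report.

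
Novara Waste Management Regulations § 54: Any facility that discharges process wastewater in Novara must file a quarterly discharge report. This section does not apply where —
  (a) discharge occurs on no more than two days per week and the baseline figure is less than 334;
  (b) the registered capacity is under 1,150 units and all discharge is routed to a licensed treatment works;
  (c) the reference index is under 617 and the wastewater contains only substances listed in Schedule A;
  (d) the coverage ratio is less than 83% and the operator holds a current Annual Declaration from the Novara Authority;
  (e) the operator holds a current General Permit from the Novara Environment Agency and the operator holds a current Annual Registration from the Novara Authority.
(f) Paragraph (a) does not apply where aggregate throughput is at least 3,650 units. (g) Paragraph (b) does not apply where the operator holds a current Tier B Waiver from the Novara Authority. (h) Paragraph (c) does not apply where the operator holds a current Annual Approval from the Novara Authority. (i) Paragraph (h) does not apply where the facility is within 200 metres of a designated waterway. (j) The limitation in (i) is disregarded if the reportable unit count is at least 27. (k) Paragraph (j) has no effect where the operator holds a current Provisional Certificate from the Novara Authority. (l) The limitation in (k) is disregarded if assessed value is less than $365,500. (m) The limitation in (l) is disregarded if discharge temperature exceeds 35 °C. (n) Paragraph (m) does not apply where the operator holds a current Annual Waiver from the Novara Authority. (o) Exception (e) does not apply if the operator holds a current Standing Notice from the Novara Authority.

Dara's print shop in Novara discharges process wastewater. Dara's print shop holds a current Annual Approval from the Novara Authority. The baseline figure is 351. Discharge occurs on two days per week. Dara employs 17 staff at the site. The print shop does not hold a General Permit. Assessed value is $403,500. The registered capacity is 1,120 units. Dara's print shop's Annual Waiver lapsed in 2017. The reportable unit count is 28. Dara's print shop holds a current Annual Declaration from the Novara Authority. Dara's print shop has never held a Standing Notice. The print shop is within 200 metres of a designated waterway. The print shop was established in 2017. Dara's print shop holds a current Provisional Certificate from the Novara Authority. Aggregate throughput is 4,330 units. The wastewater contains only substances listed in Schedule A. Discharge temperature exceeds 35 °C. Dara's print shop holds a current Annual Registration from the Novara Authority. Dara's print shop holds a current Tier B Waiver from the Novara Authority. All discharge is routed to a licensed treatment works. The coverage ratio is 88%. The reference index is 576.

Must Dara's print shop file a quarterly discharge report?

Exception (a) requires that the baseline figure is less than 334; but the baseline figure is 351, not less than 334, so (a) is unavailable.
Exception (b)'s conditions are all satisfied: the registered capacity is 1,120 units, under the 1,150 units limit; discharge is routed to a licensed treatment works. However, paragraph (g) must be considered: (g) operates — a current Tier B Waiver is held. Exception (b) does not apply.
Exception (c): the reference index is 576, under the 617 limit; the wastewater is Schedule-A-only — every condition holds. As to paragraphs (h)–(n): (h) operates (a current Annual Approval is held), but is set aside by (i): (i) operates against (h): the print shop is within 200 m of a designated waterway. (j) would limit (i) — the reportable unit count is 28, meeting the 27 threshold — but (k) sets (j) aside: (k) operates against (j): a current Provisional Certificate is held. (l), which would lift (k), does not operate here — assessed value is $403,500, not less than $365,500. Exception (c) stands.
Exception (d) fails — the coverage ratio is 88%, not less than 83%.
Exception (e) fails — no General Permit is held.

No — exception (c) applies; Dara's print shop is not required to file a quarterly discharge report.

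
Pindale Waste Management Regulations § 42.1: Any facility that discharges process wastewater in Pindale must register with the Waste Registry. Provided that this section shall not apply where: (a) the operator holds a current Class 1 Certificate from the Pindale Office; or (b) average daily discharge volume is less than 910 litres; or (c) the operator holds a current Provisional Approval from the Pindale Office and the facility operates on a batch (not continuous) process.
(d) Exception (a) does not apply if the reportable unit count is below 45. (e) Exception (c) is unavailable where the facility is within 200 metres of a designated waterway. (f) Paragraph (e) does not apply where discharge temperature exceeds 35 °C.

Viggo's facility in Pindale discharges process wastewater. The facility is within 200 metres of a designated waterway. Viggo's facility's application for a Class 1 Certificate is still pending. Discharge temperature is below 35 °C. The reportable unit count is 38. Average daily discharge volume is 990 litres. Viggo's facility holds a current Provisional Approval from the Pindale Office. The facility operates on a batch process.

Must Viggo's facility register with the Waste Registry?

Yes — Viggo's facility must register with the Waste Registry.

Exception (a) does not apply: no current Class 1 Certificate is held.
Exception (b) does not apply: average daily discharge volume is 990 litres, not less than 910 litres.
Exception (c)'s conditions are all satisfied: a current Provisional Approval is held; the facility operates on a batch process. However, paragraphs (e)–(f) must be considered: (e) is engaged — the facility is within 200 m of a designated waterway. (f) is inapplicable (discharge temperature is below 35 °C), so (e) stands. (c) is therefore removed.
No exception applies. The general rule governs.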